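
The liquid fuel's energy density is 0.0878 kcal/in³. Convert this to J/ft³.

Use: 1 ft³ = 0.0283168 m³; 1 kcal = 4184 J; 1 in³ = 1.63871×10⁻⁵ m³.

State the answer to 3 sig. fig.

0.0878 kcal/in³ × 4184 J/kcal ÷ 1.63871×10⁻⁵ m³/in³ = 2.24173×10⁷ J/m³
2.24173×10⁷ J/m³ × 0.0283168 m³/ft³ = 634786 J/ft³

6.35×10⁵ J/ft³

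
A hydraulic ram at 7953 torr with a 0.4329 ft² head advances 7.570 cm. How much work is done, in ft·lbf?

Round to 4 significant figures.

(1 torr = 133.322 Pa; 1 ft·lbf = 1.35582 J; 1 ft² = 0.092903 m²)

2381 ft·lbf

7953 torr → 1.06031×10⁶ Pa
0.4329 ft² → 0.0402177 m²
F = P × A = 1.06031×10⁶ × 0.0402177 = 42643.2 N
7.570 cm → 0.0757 m
W = F × d = 42643.2 × 0.0757 = 3228.09 J
In ft·lbf: 3228.09 / 1.35582 = 2380.91 ft·lbf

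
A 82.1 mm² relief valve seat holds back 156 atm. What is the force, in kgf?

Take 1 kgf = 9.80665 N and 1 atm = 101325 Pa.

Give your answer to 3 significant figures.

132 kgf

156 atm × 101325 = 1.58067×10⁷ Pa
82.1 mm² × 10⁻⁶ = 8.21×10⁻⁵ m²
F = P × A = 1.58067×10⁷ Pa × 8.21×10⁻⁵ m² = 1297.73 N
1297.73 N ÷ (9.80665 N/kgf) = 132.332 kgf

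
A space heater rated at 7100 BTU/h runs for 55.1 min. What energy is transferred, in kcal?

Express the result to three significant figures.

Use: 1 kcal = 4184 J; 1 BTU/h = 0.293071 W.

7100 BTU/h × 0.293071 → 2080.8 W
55.1 min × 60 → 3306 s
E = P × t = 2080.8 W × 3306 s = 6.87912×10⁶ J
6.87912×10⁶ J ÷ (4184 J/kcal) = 1644.15 kcal

1640 kcal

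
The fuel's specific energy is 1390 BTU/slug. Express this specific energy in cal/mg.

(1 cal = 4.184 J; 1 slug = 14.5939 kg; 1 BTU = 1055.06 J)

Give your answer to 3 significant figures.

1390 BTU/slug × 1055.06 J/BTU ÷ 14.5939 kg/slug = 100489 J/kg
100489 J/kg ÷ 4.184 J/cal × 10⁻⁶ kg/mg = 0.0240174 cal/mg

0.0240 cal/mg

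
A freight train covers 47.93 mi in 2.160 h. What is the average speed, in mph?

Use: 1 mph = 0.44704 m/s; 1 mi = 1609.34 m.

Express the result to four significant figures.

47.93 mi × 1609.34 = 77135.7 m
2.160 h × 3600 = 7776 s
v = d / t = 77135.7 m / 7776 s = 9.91971 m/s
9.91971 m/s ÷ (0.44704 m/s/mph) = 22.1898 mph

22.19 mph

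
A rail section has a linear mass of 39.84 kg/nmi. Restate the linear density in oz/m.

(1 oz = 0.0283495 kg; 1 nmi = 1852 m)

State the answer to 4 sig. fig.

0.7588 oz/m

39.84 kg/nmi ÷ 1852 m/nmi = 0.0215119 kg/m
0.0215119 kg/m ÷ 0.0283495 kg/oz = 0.758811 oz/m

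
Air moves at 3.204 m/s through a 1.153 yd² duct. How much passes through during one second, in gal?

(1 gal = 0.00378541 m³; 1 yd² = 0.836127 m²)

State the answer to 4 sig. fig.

816.0 gal

1.153 yd² × 0.836127 → 0.964054 m²
V = v × A × t = 3.204 m/s × 0.964054 m² × 1 s = 3.08883 m³
3.08883 m³ ÷ (0.00378541 m³/gal) = 815.983 gal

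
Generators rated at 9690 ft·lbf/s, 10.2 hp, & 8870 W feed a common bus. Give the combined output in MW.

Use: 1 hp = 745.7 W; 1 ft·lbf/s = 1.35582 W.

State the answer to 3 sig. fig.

9690 ft·lbf/s × 1.35582 → 13137.9 W
10.2 hp × 745.7 → 7606.14 W
8870 W (already W)
Sum: 13137.9 + 7606.14 + 8870 = 29614 W
In MW: 29614 / 1000000 = 0.029614 MW

0.0296 MW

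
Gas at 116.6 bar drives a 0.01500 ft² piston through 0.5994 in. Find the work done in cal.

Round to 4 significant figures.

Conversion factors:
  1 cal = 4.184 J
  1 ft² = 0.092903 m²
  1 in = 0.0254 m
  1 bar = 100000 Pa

116.6 bar → 1.166×10⁷ Pa
0.01500 ft² → 0.00139354 m²
F = P × A = 1.166×10⁷ × 0.00139354 = 16248.7 N
0.5994 in → 0.0152248 m
W = F × d = 16248.7 × 0.0152248 = 247.383 J
In cal: 247.383 / 4.184 = 59.126 cal

59.13 cal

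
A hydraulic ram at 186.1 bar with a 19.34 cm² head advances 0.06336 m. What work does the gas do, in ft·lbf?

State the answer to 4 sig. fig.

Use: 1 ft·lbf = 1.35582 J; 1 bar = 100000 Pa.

186.1 bar → 1.861×10⁷ Pa
19.34 cm² → 0.001934 m²
F = P × A = 1.861×10⁷ × 0.001934 = 35991.7 N
W = F × d = 35991.7 × 0.06336 = 2280.43 J
In ft·lbf: 2280.43 / 1.35582 = 1681.96 ft·lbf

1682 ft·lbf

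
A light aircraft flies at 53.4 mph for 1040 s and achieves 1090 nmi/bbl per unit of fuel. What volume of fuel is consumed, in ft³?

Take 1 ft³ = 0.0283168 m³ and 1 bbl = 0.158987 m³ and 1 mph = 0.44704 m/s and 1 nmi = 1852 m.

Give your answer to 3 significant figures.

0.0691 ft³

53.4 mph → 23.8719 m/s
d = v × t = 23.8719 × 1040 = 24826.8 m
1090 nmi/bbl → 1.26971×10⁷ m/m³
V = d / (distance per unit fuel) = 24826.8 / 1.26971×10⁷ = 0.00195531 m³
In ft³: 0.00195531 / 0.0283168 = 0.0690512 ft³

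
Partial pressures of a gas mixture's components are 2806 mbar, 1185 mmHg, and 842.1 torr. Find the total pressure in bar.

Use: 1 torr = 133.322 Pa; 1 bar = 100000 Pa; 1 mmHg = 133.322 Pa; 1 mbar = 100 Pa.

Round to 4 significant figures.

2806 mbar × 100 = 280600 Pa
1185 mmHg × 133.322 = 157987 Pa
842.1 torr × 133.322 = 112270 Pa
Sum: 280600 + 157987 + 112270 = 550857 Pa
In bar: 550857 / 100000 = 5.50857 bar

5.509 bar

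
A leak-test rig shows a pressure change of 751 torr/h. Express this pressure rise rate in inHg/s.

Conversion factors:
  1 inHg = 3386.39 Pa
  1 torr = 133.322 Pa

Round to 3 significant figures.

0.00821 inHg/s

751 torr/h × 133.322 Pa/torr ÷ 3600 s/h = 27.8125 Pa/s
27.8125 Pa/s ÷ 3386.39 Pa/inHg = 0.00821302 inHg/s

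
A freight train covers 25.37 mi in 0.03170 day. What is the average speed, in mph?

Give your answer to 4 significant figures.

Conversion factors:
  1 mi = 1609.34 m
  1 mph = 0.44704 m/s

33.35 mph

25.37 mi × 1609.34 → 40829 m
0.03170 day × 86400 → 2738.88 s
v = d / t = 40829 m / 2738.88 s = 14.9072 m/s
14.9072 m/s ÷ (0.44704 m/s/mph) = 33.3465 mph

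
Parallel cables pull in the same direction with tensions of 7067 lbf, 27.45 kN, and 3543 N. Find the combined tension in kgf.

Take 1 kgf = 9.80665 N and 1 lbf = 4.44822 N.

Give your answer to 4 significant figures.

6366 kgf

7067 lbf × 4.44822 = 31435.6 N
27.45 kN × 1000 = 27450 N
3543 N (already N)
Total: 31435.6 + 27450 + 3543 = 62428.6 N
In kgf: 62428.6 / 9.80665 = 6365.95 kgf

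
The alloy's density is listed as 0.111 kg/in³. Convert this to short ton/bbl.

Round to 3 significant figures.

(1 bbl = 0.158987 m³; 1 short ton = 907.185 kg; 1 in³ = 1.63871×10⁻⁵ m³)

0.111 kg/in³ ÷ 1.63871×10⁻⁵ m³/in³ = 6773.62 kg/m³
6773.62 kg/m³ ÷ 907.185 kg/short ton × 0.158987 m³/bbl = 1.1871 short ton/bbl

1.19 short ton/bbl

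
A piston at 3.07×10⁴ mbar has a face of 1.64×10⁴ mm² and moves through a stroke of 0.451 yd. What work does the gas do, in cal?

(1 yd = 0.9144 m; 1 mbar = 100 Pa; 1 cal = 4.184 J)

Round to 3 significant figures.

4960 cal

3.07×10⁴ mbar → 3.07×10⁶ Pa
1.64×10⁴ mm² → 0.0164 m²
F = P × A = 3.07×10⁶ × 0.0164 = 50348 N
0.451 yd → 0.412394 m
W = F × d = 50348 × 0.412394 = 20763.2 J
In cal: 20763.2 / 4.184 = 4962.52 cal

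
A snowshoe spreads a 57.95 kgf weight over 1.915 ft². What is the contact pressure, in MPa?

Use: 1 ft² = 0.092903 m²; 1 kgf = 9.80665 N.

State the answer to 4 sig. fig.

57.95 kgf × 9.80665 = 568.295 N
1.915 ft² × 0.092903 = 0.177909 m²
P = F / A = 568.295 N / 0.177909 m² = 3194.3 Pa
3194.3 Pa ÷ (1000000 Pa/MPa) = 0.0031943 MPa

0.003194 MPa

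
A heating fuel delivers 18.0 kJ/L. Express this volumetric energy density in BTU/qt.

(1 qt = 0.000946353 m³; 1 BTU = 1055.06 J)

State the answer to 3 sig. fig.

16.1 BTU/qt

18.0 kJ/L × 1000 J/kJ ÷ 0.001 m³/L = 1.8×10⁷ J/m³
1.8×10⁷ J/m³ ÷ 1055.06 J/BTU × 0.000946353 m³/qt = 16.1454 BTU/qt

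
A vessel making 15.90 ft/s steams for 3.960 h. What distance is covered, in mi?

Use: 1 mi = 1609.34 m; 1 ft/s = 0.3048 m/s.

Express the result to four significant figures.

42.93 mi

15.90 ft/s × 0.3048 = 4.84632 m/s
3.960 h × 3600 = 14256 s
d = v × t = 4.84632 m/s × 14256 s = 69089.1 m
69089.1 m ÷ (1609.34 m/mi) = 42.9301 mi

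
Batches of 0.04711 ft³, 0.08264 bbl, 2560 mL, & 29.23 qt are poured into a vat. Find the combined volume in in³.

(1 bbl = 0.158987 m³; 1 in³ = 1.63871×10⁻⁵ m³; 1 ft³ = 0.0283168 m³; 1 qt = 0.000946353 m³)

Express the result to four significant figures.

0.04711 ft³ × 0.0283168 = 0.001334 m³
0.08264 bbl × 0.158987 = 0.0131387 m³
2560 mL × 10⁻⁶ = 0.00256 m³
29.23 qt × 0.000946353 = 0.0276619 m³
Combined: 0.001334 + 0.0131387 + 0.00256 + 0.0276619 = 0.0446946 m³
In in³: 0.0446946 / 1.63871×10⁻⁵ = 2727.43 in³

2727 in³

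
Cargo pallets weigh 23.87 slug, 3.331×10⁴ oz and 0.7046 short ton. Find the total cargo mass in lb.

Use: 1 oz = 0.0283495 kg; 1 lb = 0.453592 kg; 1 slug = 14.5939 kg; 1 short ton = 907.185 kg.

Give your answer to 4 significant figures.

4259 lb

23.87 slug × 14.5939 = 348.356 kg
3.331×10⁴ oz × 0.0283495 = 944.322 kg
0.7046 short ton × 907.185 = 639.203 kg
Sum: 348.356 + 944.322 + 639.203 = 1931.88 kg
In lb: 1931.88 / 0.453592 = 4259.07 lb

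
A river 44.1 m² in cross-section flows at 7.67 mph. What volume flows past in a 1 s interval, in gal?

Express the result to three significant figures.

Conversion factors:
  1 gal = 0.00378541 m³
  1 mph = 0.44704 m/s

7.67 mph × 0.44704 = 3.4288 m/s
V = v × A × t = 3.4288 m/s × 44.1 m² × 1 s = 151.21 m³
151.21 m³ ÷ (0.00378541 m³/gal) = 39945.5 gal

3.99×10⁴ gal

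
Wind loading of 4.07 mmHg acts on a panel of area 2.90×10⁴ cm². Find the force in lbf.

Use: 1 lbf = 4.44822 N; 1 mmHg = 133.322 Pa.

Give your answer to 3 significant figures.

4.07 mmHg × 133.322 → 542.621 Pa
2.90×10⁴ cm² × 0.0001 → 2.9 m²
F = P × A = 542.621 Pa × 2.9 m² = 1573.6 N
1573.6 N ÷ (4.44822 N/lbf) = 353.759 lbf

354 lbf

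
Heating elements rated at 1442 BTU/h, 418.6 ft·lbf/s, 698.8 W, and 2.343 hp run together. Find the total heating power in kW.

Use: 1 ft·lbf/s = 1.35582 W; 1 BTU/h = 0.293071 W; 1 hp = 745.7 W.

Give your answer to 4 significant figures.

3.436 kW

1442 BTU/h × 0.293071 = 422.608 W
418.6 ft·lbf/s × 1.35582 = 567.546 W
698.8 W (already W)
2.343 hp × 745.7 = 1747.18 W
Sum: 422.608 + 567.546 + 698.8 + 1747.18 = 3436.13 W
In kW: 3436.13 / 1000 = 3.43613 kW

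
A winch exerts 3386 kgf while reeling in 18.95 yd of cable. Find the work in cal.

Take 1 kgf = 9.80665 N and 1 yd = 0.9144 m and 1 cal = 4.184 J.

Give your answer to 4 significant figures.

1.375×10⁵ cal

3386 kgf × 9.80665 = 33205.3 N
18.95 yd × 0.9144 = 17.3279 m
W = F × d = 33205.3 N × 17.3279 m = 575378 J
575378 J ÷ (4.184 J/cal) = 137519 cal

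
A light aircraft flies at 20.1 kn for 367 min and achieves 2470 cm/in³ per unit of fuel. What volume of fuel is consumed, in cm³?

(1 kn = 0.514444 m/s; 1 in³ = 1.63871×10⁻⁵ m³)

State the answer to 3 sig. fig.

1.51×10⁵ cm³

20.1 kn → 10.3403 m/s
367 min → 22020 s
d = v × t = 10.3403 × 22020 = 227693 m
2470 cm/in³ → 1.50728×10⁶ m/m³
V = d / (distance per unit fuel) = 227693 / 1.50728×10⁶ = 0.151062 m³
In cm³: 0.151062 / 10⁻⁶ = 151062 cm³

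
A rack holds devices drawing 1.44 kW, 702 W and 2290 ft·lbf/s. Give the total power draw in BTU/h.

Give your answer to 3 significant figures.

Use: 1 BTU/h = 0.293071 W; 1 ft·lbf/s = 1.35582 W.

1.44 kW × 1000 = 1440 W
702 W (already W)
2290 ft·lbf/s × 1.35582 = 3104.83 W
Combined: 1440 + 702 + 3104.83 = 5246.83 W
In BTU/h: 5246.83 / 0.293071 = 17902.9 BTU/h

1.79×10⁴ BTU/h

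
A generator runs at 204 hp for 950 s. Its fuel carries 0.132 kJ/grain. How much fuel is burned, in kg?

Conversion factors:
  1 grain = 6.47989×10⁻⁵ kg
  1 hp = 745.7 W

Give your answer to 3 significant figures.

70.9 kg

204 hp → 152123 W
E = P × t = 152123 × 950 = 1.44517×10⁸ J
0.132 kJ/grain → 2.03707×10⁶ J/kg
m = E / e_s = 1.44517×10⁸ / 2.03707×10⁶ = 70.9436 kg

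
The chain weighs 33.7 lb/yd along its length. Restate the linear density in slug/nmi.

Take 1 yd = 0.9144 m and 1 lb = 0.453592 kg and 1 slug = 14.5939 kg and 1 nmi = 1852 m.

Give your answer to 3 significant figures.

33.7 lb/yd × 0.453592 kg/lb ÷ 0.9144 m/yd = 16.717 kg/m
16.717 kg/m ÷ 14.5939 kg/slug × 1852 m/nmi = 2121.43 slug/nmi

2120 slug/nmi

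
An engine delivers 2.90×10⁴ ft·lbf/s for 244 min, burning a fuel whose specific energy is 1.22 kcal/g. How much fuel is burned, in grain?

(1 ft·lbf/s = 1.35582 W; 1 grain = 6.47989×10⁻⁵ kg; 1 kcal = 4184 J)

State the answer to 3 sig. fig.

2.90×10⁴ ft·lbf/s → 39318.8 W
244 min → 14640 s
E = P × t = 39318.8 × 14640 = 5.75627×10⁸ J
1.22 kcal/g → 5.10448×10⁶ J/kg
m = E / e_s = 5.75627×10⁸ / 5.10448×10⁶ = 112.769 kg
In grain: 112.769 / 6.47989×10⁻⁵ = 1.74029×10⁶ grain

1.74×10⁶ grain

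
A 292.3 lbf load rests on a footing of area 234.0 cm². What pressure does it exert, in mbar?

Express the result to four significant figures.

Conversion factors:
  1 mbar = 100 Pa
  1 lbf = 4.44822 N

555.6 mbar

292.3 lbf × 4.44822 = 1300.21 N
234.0 cm² × 0.0001 = 0.0234 m²
P = F / A = 1300.21 N / 0.0234 m² = 55564.5 Pa
55564.5 Pa ÷ (100 Pa/mbar) = 555.645 mbar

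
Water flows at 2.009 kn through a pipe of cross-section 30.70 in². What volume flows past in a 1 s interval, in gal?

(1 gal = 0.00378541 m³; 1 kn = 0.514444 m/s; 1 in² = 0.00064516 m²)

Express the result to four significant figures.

2.009 kn × 0.514444 → 1.03352 m/s
30.70 in² × 0.00064516 → 0.0198064 m²
V = v × A × t = 1.03352 m/s × 0.0198064 m² × 1 s = 0.0204703 m³
0.0204703 m³ ÷ (0.00378541 m³/gal) = 5.40768 gal

5.408 gal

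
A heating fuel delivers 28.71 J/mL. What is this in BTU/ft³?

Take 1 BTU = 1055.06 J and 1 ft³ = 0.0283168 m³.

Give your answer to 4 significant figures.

770.5 BTU/ft³

28.71 J/mL ÷ 10⁻⁶ m³/mL = 2.871×10⁷ J/m³
2.871×10⁷ J/m³ ÷ 1055.06 J/BTU × 0.0283168 m³/ft³ = 770.549 BTU/ft³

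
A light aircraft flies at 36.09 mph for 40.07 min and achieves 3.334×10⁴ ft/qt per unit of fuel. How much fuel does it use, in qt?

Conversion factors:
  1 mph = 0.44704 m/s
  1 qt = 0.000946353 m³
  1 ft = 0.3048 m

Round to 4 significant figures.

3.817 qt

36.09 mph → 16.1337 m/s
40.07 min → 2404.2 s
d = v × t = 16.1337 × 2404.2 = 38788.6 m
3.334×10⁴ ft/qt → 1.07381×10⁷ m/m³
V = d / (distance per unit fuel) = 38788.6 / 1.07381×10⁷ = 0.00361224 m³
In qt: 0.00361224 / 0.000946353 = 3.81701 qt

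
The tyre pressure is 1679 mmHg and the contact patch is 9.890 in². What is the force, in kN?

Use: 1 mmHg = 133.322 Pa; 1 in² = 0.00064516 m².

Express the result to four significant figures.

1.428 kN

1679 mmHg × 133.322 → 223848 Pa
9.890 in² × 0.00064516 → 0.00638063 m²
F = P × A = 223848 Pa × 0.00638063 m² = 1428.29 N
1428.29 N ÷ (1000 N/kN) = 1.42829 kN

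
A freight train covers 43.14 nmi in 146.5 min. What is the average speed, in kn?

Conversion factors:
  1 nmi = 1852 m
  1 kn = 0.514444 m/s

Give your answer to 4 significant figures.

17.67 kn

43.14 nmi × 1852 → 79895.3 m
146.5 min × 60 → 8790 s
v = d / t = 79895.3 m / 8790 s = 9.08934 m/s
9.08934 m/s ÷ (0.514444 m/s/kn) = 17.6683 kn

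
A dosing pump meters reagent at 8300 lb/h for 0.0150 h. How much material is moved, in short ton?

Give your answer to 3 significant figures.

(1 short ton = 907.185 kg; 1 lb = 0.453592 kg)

0.0622 short ton

8300 lb/h → 1.04578 kg/s
0.0150 h → 54 s
m = ṁ × t = 1.04578 × 54 = 56.4721 kg
In short ton: 56.4721 / 907.185 = 0.0622498 short ton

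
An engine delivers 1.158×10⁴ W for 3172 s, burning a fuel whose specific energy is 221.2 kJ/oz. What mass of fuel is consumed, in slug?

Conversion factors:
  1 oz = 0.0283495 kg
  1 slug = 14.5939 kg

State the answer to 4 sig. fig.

E = P × t = 11580 × 3172 = 3.67318×10⁷ J
221.2 kJ/oz → 7.80261×10⁶ J/kg
m = E / e_s = 3.67318×10⁷ / 7.80261×10⁶ = 4.70763 kg
In slug: 4.70763 / 14.5939 = 0.322575 slug

0.3226 slug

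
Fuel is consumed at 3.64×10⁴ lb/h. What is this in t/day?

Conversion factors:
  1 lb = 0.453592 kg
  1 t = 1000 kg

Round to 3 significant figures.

396 t/day

3.64×10⁴ lb/h × 0.453592 kg/lb ÷ 3600 s/h = 4.58632 kg/s
4.58632 kg/s ÷ 1000 kg/t × 86400 s/day = 396.258 t/day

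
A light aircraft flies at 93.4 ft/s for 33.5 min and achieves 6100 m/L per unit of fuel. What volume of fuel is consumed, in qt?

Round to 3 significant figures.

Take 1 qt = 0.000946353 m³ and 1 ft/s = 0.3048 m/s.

9.91 qt

93.4 ft/s → 28.4683 m/s
33.5 min → 2010 s
d = v × t = 28.4683 × 2010 = 57221.3 m
6100 m/L → 6.1×10⁶ m/m³
V = d / (distance per unit fuel) = 57221.3 / 6.1×10⁶ = 0.00938054 m³
In qt: 0.00938054 / 0.000946353 = 9.91231 qt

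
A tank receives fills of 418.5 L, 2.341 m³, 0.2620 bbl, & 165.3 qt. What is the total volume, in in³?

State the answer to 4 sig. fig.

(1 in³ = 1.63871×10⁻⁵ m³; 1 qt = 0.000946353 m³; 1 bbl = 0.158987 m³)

1.805×10⁵ in³

418.5 L × 0.001 = 0.4185 m³
2.341 m³ (already m³)
0.2620 bbl × 0.158987 = 0.0416546 m³
165.3 qt × 0.000946353 = 0.156432 m³
Combined: 0.4185 + 2.341 + 0.0416546 + 0.156432 = 2.95759 m³
In in³: 2.95759 / 1.63871×10⁻⁵ = 180483 in³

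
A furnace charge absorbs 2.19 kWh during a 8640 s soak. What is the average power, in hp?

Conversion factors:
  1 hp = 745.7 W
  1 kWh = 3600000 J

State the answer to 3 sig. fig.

1.22 hp

2.19 kWh × 3600000 → 7.884×10⁶ J
P = E / t = 7.884×10⁶ J / 8640 s = 912.5 W
912.5 W ÷ (745.7 W/hp) = 1.22368 hp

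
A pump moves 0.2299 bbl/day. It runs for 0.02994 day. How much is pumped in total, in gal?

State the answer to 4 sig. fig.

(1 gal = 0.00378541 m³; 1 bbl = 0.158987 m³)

0.2891 gal

0.2299 bbl/day → 4.23045×10⁻⁷ m³/s
0.02994 day → 2586.82 s
V = Q × t = 4.23045×10⁻⁷ × 2586.82 = 0.00109434 m³
In gal: 0.00109434 / 0.00378541 = 0.289094 gal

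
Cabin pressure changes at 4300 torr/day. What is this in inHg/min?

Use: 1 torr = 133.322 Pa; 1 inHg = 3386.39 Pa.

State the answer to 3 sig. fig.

4300 torr/day × 133.322 Pa/torr ÷ 86400 s/day = 6.63524 Pa/s
6.63524 Pa/s ÷ 3386.39 Pa/inHg × 60 s/min = 0.117563 inHg/min

0.118 inHg/min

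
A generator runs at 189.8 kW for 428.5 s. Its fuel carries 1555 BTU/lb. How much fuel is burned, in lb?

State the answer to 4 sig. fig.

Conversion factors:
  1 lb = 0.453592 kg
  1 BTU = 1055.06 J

49.57 lb

189.8 kW → 189800 W
E = P × t = 189800 × 428.5 = 8.13293×10⁷ J
1555 BTU/lb → 3.61695×10⁶ J/kg
m = E / e_s = 8.13293×10⁷ / 3.61695×10⁶ = 22.4856 kg
In lb: 22.4856 / 0.453592 = 49.5723 lb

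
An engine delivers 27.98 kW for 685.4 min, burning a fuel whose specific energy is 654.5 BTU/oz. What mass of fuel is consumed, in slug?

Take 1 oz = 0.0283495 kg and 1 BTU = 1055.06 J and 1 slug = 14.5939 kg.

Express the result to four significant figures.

27.98 kW → 27980 W
685.4 min → 41124 s
E = P × t = 27980 × 41124 = 1.15065×10⁹ J
654.5 BTU/oz → 2.4358×10⁷ J/kg
m = E / e_s = 1.15065×10⁹ / 2.4358×10⁷ = 47.2391 kg
In slug: 47.2391 / 14.5939 = 3.23691 slug

3.237 slug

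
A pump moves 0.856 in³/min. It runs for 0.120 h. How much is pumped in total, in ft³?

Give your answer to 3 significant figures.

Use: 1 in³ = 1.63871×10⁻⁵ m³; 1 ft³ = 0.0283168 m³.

0.00357 ft³

0.856 in³/min → 2.33789×10⁻⁷ m³/s
0.120 h → 432 s
V = Q × t = 2.33789×10⁻⁷ × 432 = 1.00997×10⁻⁴ m³
In ft³: 1.00997×10⁻⁴ / 0.0283168 = 0.00356668 ft³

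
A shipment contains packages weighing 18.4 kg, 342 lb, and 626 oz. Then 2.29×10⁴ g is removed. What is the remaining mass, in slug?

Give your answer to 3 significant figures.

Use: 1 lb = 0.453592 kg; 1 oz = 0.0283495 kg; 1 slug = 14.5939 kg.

18.4 kg (already kg)
342 lb × 0.453592 = 155.128 kg
626 oz × 0.0283495 = 17.7468 kg
2.29×10⁴ g × 0.001 = 22.9 kg
Sum: 18.4 + 155.128 + 17.7468 − 22.9 = 168.375 kg
In slug: 168.375 / 14.5939 = 11.5374 slug

11.5 slug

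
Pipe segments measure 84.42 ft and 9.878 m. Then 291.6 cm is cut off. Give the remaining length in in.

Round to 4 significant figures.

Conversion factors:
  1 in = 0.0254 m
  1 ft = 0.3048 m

1287 in

84.42 ft × 0.3048 = 25.7312 m
9.878 m (already m)
291.6 cm × 0.01 = 2.916 m
Net: 25.7312 + 9.878 − 2.916 = 32.6932 m
In in: 32.6932 / 0.0254 = 1287.13 in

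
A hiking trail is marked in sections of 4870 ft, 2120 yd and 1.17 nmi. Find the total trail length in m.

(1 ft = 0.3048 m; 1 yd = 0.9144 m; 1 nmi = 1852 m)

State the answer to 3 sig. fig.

4870 ft × 0.3048 → 1484.38 m
2120 yd × 0.9144 → 1938.53 m
1.17 nmi × 1852 → 2166.84 m
Sum: 1484.38 + 1938.53 + 2166.84 = 5589.75 m

5590 m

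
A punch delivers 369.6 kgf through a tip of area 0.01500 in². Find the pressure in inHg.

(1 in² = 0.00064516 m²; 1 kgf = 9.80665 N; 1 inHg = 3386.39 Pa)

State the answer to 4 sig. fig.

369.6 kgf × 9.80665 = 3624.54 N
0.01500 in² × 0.00064516 = 9.6774×10⁻⁶ m²
P = F / A = 3624.54 N / 9.6774×10⁻⁶ m² = 3.74537×10⁸ Pa
3.74537×10⁸ Pa ÷ (3386.39 Pa/inHg) = 110601 inHg

1.106×10⁵ inHg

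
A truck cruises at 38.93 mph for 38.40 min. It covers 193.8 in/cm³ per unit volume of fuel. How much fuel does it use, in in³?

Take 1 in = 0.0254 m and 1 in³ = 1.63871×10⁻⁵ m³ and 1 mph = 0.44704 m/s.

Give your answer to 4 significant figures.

497.1 in³

38.93 mph → 17.4033 m/s
38.40 min → 2304 s
d = v × t = 17.4033 × 2304 = 40097.2 m
193.8 in/cm³ → 4.92252×10⁶ m/m³
V = d / (distance per unit fuel) = 40097.2 / 4.92252×10⁶ = 0.00814567 m³
In in³: 0.00814567 / 1.63871×10⁻⁵ = 497.078 in³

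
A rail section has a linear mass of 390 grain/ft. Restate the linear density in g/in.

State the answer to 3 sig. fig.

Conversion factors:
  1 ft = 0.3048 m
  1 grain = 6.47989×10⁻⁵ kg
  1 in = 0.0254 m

390 grain/ft × 6.47989×10⁻⁵ kg/grain ÷ 0.3048 m/ft = 0.082912 kg/m
0.082912 kg/m ÷ 0.001 kg/g × 0.0254 m/in = 2.10596 g/in

2.11 g/in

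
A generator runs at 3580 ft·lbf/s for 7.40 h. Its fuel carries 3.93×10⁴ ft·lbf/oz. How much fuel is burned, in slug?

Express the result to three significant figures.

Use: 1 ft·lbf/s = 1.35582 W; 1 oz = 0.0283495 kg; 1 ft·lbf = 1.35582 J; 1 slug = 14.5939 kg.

3580 ft·lbf/s → 4853.84 W
7.40 h → 26640 s
E = P × t = 4853.84 × 26640 = 1.29306×10⁸ J
3.93×10⁴ ft·lbf/oz → 1.87953×10⁶ J/kg
m = E / e_s = 1.29306×10⁸ / 1.87953×10⁶ = 68.797 kg
In slug: 68.797 / 14.5939 = 4.71409 slug

4.71 slug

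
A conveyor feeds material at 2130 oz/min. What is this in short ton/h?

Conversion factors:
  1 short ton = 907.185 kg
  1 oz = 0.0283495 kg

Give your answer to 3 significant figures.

3.99 short ton/h

2130 oz/min × 0.0283495 kg/oz ÷ 60 s/min = 1.00641 kg/s
1.00641 kg/s ÷ 907.185 kg/short ton × 3600 s/h = 3.99376 short ton/h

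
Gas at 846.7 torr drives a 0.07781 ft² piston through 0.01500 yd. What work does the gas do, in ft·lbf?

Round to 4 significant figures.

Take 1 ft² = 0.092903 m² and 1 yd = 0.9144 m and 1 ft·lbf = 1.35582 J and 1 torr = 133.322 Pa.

8.255 ft·lbf

846.7 torr → 112884 Pa
0.07781 ft² → 0.00722878 m²
F = P × A = 112884 × 0.00722878 = 816.014 N
0.01500 yd → 0.013716 m
W = F × d = 816.014 × 0.013716 = 11.1924 J
In ft·lbf: 11.1924 / 1.35582 = 8.25508 ft·lbf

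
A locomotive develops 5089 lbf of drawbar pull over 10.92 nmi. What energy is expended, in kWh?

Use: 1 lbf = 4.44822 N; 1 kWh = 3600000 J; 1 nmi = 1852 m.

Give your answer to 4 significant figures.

127.2 kWh

5089 lbf × 4.44822 → 22637 N
10.92 nmi × 1852 → 20223.8 m
W = F × d = 22637 N × 20223.8 m = 4.57806×10⁸ J
4.57806×10⁸ J ÷ (3600000 J/kWh) = 127.168 kWh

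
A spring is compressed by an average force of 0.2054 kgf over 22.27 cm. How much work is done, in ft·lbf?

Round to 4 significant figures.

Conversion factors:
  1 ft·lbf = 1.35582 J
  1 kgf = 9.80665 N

0.2054 kgf × 9.80665 = 2.01429 N
22.27 cm × 0.01 = 0.2227 m
W = F × d = 2.01429 N × 0.2227 m = 0.448582 J
0.448582 J ÷ (1.35582 J/ft·lbf) = 0.330857 ft·lbf

0.3309 ft·lbf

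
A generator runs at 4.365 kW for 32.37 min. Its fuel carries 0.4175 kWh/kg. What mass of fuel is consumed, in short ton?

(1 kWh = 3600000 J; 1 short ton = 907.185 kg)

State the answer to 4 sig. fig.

4.365 kW → 4365 W
32.37 min → 1942.2 s
E = P × t = 4365 × 1942.2 = 8.4777×10⁶ J
0.4175 kWh/kg → 1.503×10⁶ J/kg
m = E / e_s = 8.4777×10⁶ / 1.503×10⁶ = 5.64052 kg
In short ton: 5.64052 / 907.185 = 0.00621761 short ton

0.006218 short ton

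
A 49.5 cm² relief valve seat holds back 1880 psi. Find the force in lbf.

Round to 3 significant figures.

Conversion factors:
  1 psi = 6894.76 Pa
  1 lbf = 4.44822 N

1.44×10⁴ lbf

1880 psi × 6894.76 → 1.29621×10⁷ Pa
49.5 cm² × 0.0001 → 0.00495 m²
F = P × A = 1.29621×10⁷ Pa × 0.00495 m² = 64162.4 N
64162.4 N ÷ (4.44822 N/lbf) = 14424.3 lbf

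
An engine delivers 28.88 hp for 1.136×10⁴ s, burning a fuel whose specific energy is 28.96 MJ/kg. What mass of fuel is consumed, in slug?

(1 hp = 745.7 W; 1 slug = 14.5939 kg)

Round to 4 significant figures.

28.88 hp → 21535.8 W
E = P × t = 21535.8 × 11360 = 2.44647×10⁸ J
28.96 MJ/kg → 2.896×10⁷ J/kg
m = E / e_s = 2.44647×10⁸ / 2.896×10⁷ = 8.44776 kg
In slug: 8.44776 / 14.5939 = 0.578856 slug

0.5789 slug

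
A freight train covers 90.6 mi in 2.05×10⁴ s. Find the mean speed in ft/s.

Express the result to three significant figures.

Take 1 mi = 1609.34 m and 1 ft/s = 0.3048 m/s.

23.3 ft/s

90.6 mi × 1609.34 = 145806 m
v = d / t = 145806 m / 20500 s = 7.11249 m/s
7.11249 m/s ÷ (0.3048 m/s/ft/s) = 23.3349 ft/s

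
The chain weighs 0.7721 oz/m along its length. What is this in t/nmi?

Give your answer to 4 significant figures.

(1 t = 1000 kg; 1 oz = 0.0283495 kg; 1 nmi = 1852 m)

0.7721 oz/m × 0.0283495 kg/oz = 0.0218886 kg/m
0.0218886 kg/m ÷ 1000 kg/t × 1852 m/nmi = 0.0405377 t/nmi

0.04054 t/nmi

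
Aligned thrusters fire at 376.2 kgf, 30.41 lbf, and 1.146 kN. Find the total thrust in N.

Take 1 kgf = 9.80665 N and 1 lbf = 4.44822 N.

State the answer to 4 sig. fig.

4971 N

376.2 kgf × 9.80665 = 3689.26 N
30.41 lbf × 4.44822 = 135.27 N
1.146 kN × 1000 = 1146 N
Total: 3689.26 + 135.27 + 1146 = 4970.53 N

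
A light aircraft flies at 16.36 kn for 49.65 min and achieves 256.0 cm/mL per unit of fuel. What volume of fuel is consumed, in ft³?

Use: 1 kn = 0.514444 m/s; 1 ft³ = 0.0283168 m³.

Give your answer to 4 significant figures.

0.3459 ft³

16.36 kn → 8.4163 m/s
49.65 min → 2979 s
d = v × t = 8.4163 × 2979 = 25072.2 m
256.0 cm/mL → 2.56×10⁶ m/m³
V = d / (distance per unit fuel) = 25072.2 / 2.56×10⁶ = 0.00979383 m³
In ft³: 0.00979383 / 0.0283168 = 0.345866 ft³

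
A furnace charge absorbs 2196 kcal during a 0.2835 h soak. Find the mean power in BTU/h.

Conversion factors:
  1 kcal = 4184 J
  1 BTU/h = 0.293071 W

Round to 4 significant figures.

3.072×10⁴ BTU/h

2196 kcal × 4184 → 9.18806×10⁶ J
0.2835 h × 3600 → 1020.6 s
P = E / t = 9.18806×10⁶ J / 1020.6 s = 9002.61 W
9002.61 W ÷ (0.293071 W/BTU/h) = 30718.2 BTU/h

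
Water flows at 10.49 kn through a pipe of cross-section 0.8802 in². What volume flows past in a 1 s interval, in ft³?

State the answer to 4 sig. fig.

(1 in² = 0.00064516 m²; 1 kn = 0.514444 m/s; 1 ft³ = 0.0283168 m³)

10.49 kn × 0.514444 = 5.39652 m/s
0.8802 in² × 0.00064516 = 5.6787×10⁻⁴ m²
V = v × A × t = 5.39652 m/s × 5.6787×10⁻⁴ m² × 1 s = 0.00306452 m³
0.00306452 m³ ÷ (0.0283168 m³/ft³) = 0.108223 ft³

0.1082 ft³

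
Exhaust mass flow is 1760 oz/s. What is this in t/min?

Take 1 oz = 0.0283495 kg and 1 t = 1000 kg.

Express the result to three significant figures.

2.99 t/min

1760 oz/s × 0.0283495 kg/oz = 49.8951 kg/s
49.8951 kg/s ÷ 1000 kg/t × 60 s/min = 2.99371 t/min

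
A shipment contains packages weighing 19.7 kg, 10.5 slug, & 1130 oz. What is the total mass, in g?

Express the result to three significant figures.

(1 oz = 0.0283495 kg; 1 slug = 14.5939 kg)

19.7 kg (already kg)
10.5 slug × 14.5939 = 153.236 kg
1130 oz × 0.0283495 = 32.0349 kg
Total: 19.7 + 153.236 + 32.0349 = 204.971 kg
In g: 204.971 / 0.001 = 204971 g

2.05×10⁵ g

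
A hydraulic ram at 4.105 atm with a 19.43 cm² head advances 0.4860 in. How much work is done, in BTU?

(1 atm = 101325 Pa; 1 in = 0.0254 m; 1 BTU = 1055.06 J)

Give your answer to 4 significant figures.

0.009456 BTU

4.105 atm → 415939 Pa
19.43 cm² → 0.001943 m²
F = P × A = 415939 × 0.001943 = 808.169 N
0.4860 in → 0.0123444 m
W = F × d = 808.169 × 0.0123444 = 9.97636 J
In BTU: 9.97636 / 1055.06 = 0.00945573 BTU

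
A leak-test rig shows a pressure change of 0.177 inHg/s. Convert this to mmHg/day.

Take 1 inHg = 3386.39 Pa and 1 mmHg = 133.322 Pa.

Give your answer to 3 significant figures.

0.177 inHg/s × 3386.39 Pa/inHg = 599.391 Pa/s
599.391 Pa/s ÷ 133.322 Pa/mmHg × 86400 s/day = 388438 mmHg/day

3.88×10⁵ mmHg/day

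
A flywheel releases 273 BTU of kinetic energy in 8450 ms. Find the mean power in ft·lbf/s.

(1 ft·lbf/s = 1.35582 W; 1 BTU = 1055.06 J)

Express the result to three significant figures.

273 BTU × 1055.06 = 288031 J
8450 ms × 0.001 = 8.45 s
P = E / t = 288031 J / 8.45 s = 34086.5 W
34086.5 W ÷ (1.35582 W/ft·lbf/s) = 25140.9 ft·lbf/s

2.51×10⁴ ft·lbf/s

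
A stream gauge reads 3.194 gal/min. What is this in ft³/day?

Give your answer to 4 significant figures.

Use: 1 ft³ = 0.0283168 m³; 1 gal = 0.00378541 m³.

614.8 ft³/day

3.194 gal/min × 0.00378541 m³/gal ÷ 60 s/min = 2.0151×10⁻⁴ m³/s
2.0151×10⁻⁴ m³/s ÷ 0.0283168 m³/ft³ × 86400 s/day = 614.846 ft³/day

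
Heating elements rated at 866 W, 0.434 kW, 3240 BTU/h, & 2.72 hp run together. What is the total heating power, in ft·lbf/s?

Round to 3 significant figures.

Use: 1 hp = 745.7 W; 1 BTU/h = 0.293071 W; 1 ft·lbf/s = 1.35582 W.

3160 ft·lbf/s

866 W (already W)
0.434 kW × 1000 = 434 W
3240 BTU/h × 0.293071 = 949.55 W
2.72 hp × 745.7 = 2028.3 W
Combined: 866 + 434 + 949.55 + 2028.3 = 4277.85 W
In ft·lbf/s: 4277.85 / 1.35582 = 3155.18 ft·lbf/s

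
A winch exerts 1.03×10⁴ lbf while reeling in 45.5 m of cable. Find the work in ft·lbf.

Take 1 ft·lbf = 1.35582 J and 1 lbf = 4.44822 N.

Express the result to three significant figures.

1.54×10⁶ ft·lbf

1.03×10⁴ lbf × 4.44822 → 45816.7 N
W = F × d = 45816.7 N × 45.5 m = 2.08466×10⁶ J
2.08466×10⁶ J ÷ (1.35582 J/ft·lbf) = 1.53756×10⁶ ft·lbf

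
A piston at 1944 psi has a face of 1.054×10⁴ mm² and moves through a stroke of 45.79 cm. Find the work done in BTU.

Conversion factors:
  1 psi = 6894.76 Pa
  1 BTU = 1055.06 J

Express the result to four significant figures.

61.31 BTU

1944 psi → 1.34034×10⁷ Pa
1.054×10⁴ mm² → 0.01054 m²
F = P × A = 1.34034×10⁷ × 0.01054 = 141272 N
45.79 cm → 0.4579 m
W = F × d = 141272 × 0.4579 = 64688.4 J
In BTU: 64688.4 / 1055.06 = 61.3125 BTU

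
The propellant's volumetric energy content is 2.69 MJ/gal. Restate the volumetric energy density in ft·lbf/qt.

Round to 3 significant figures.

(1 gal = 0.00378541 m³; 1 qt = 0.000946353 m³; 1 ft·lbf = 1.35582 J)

2.69 MJ/gal × 1000000 J/MJ ÷ 0.00378541 m³/gal = 7.10623×10⁸ J/m³
7.10623×10⁸ J/m³ ÷ 1.35582 J/ft·lbf × 0.000946353 m³/qt = 496010 ft·lbf/qt

4.96×10⁵ ft·lbf/qt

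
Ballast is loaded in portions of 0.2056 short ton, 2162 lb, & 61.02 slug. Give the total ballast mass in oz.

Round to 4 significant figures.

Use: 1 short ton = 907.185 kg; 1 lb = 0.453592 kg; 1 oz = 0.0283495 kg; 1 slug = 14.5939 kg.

7.258×10⁴ oz

0.2056 short ton × 907.185 = 186.517 kg
2162 lb × 0.453592 = 980.666 kg
61.02 slug × 14.5939 = 890.52 kg
Combined: 186.517 + 980.666 + 890.52 = 2057.7 kg
In oz: 2057.7 / 0.0283495 = 72583.3 oz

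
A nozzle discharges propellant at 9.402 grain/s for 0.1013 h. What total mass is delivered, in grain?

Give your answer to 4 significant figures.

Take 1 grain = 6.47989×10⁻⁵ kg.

3429 grain

9.402 grain/s → 6.09239×10⁻⁴ kg/s
0.1013 h → 364.68 s
m = ṁ × t = 6.09239×10⁻⁴ × 364.68 = 0.222177 kg
In grain: 0.222177 / 6.47989×10⁻⁵ = 3428.72 grain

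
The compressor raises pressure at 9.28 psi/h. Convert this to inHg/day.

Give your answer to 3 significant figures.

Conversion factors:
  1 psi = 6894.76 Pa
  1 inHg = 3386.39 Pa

453 inHg/day

9.28 psi/h × 6894.76 Pa/psi ÷ 3600 s/h = 17.7732 Pa/s
17.7732 Pa/s ÷ 3386.39 Pa/inHg × 86400 s/day = 453.464 inHg/day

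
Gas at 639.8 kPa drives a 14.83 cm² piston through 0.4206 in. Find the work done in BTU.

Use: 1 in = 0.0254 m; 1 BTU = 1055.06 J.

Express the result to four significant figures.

0.009608 BTU

639.8 kPa → 639800 Pa
14.83 cm² → 0.001483 m²
F = P × A = 639800 × 0.001483 = 948.823 N
0.4206 in → 0.0106832 m
W = F × d = 948.823 × 0.0106832 = 10.1365 J
In BTU: 10.1365 / 1055.06 = 0.00960751 BTU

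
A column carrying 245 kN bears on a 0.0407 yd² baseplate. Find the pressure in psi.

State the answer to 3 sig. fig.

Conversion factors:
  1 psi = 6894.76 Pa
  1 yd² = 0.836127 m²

245 kN × 1000 → 245000 N
0.0407 yd² × 0.836127 → 0.0340304 m²
P = F / A = 245000 N / 0.0340304 m² = 7.19945×10⁶ Pa
7.19945×10⁶ Pa ÷ (6894.76 Pa/psi) = 1044.19 psi

1040 psi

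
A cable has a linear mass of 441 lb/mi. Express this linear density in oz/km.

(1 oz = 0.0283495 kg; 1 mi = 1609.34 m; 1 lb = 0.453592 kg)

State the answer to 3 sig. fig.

4380 oz/km

441 lb/mi × 0.453592 kg/lb ÷ 1609.34 m/mi = 0.124296 kg/m
0.124296 kg/m ÷ 0.0283495 kg/oz × 1000 m/km = 4384.42 oz/km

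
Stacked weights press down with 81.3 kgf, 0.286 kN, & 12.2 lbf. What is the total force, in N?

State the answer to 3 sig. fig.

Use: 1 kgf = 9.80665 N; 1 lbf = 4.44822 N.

1140 N

81.3 kgf × 9.80665 = 797.281 N
0.286 kN × 1000 = 286 N
12.2 lbf × 4.44822 = 54.2683 N
Sum: 797.281 + 286 + 54.2683 = 1137.55 N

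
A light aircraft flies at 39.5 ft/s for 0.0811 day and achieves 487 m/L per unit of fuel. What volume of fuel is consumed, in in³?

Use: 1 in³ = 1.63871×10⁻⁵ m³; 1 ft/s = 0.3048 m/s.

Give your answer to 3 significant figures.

39.5 ft/s → 12.0396 m/s
0.0811 day → 7007.04 s
d = v × t = 12.0396 × 7007.04 = 84362 m
487 m/L → 487000 m/m³
V = d / (distance per unit fuel) = 84362 / 487000 = 0.173228 m³
In in³: 0.173228 / 1.63871×10⁻⁵ = 10571 in³

1.06×10⁴ in³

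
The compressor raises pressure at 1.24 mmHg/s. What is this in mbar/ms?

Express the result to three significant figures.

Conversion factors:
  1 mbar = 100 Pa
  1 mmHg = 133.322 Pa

1.24 mmHg/s × 133.322 Pa/mmHg = 165.319 Pa/s
165.319 Pa/s ÷ 100 Pa/mbar × 0.001 s/ms = 0.00165319 mbar/ms

0.00165 mbar/ms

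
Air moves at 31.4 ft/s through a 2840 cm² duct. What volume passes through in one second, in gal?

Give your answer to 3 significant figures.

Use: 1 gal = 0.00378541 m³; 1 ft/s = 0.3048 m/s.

31.4 ft/s × 0.3048 = 9.57072 m/s
2840 cm² × 0.0001 = 0.284 m²
V = v × A × t = 9.57072 m/s × 0.284 m² × 1 s = 2.71808 m³
2.71808 m³ ÷ (0.00378541 m³/gal) = 718.041 gal

718 gal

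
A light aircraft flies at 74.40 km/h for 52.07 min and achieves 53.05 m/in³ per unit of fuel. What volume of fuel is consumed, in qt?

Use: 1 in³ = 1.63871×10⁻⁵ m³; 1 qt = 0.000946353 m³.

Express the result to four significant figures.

74.40 km/h → 20.6667 m/s
52.07 min → 3124.2 s
d = v × t = 20.6667 × 3124.2 = 64566.9 m
53.05 m/in³ → 3.2373×10⁶ m/m³
V = d / (distance per unit fuel) = 64566.9 / 3.2373×10⁶ = 0.0199447 m³
In qt: 0.0199447 / 0.000946353 = 21.0753 qt

21.08 qt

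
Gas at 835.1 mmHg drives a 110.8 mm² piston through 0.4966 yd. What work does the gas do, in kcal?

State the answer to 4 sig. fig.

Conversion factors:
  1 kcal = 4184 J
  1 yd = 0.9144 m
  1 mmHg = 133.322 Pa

835.1 mmHg → 111337 Pa
110.8 mm² → 1.108×10⁻⁴ m²
F = P × A = 111337 × 1.108×10⁻⁴ = 12.3361 N
0.4966 yd → 0.454091 m
W = F × d = 12.3361 × 0.454091 = 5.60171 J
In kcal: 5.60171 / 4184 = 0.00133884 kcal

0.001339 kcal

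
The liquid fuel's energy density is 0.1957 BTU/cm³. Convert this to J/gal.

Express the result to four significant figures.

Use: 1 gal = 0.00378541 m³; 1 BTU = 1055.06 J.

0.1957 BTU/cm³ × 1055.06 J/BTU ÷ 10⁻⁶ m³/cm³ = 2.06475×10⁸ J/m³
2.06475×10⁸ J/m³ × 0.00378541 m³/gal = 781593 J/gal

7.816×10⁵ J/gal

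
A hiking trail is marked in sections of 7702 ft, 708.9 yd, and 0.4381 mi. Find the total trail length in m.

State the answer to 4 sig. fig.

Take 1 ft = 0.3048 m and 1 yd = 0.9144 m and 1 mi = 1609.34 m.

7702 ft × 0.3048 = 2347.57 m
708.9 yd × 0.9144 = 648.218 m
0.4381 mi × 1609.34 = 705.052 m
Sum: 2347.57 + 648.218 + 705.052 = 3700.84 m

3701 m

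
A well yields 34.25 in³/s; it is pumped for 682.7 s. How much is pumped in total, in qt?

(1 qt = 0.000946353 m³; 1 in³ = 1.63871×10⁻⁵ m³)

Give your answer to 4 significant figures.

404.9 qt

34.25 in³/s → 5.61258×10⁻⁴ m³/s
V = Q × t = 5.61258×10⁻⁴ × 682.7 = 0.383171 m³
In qt: 0.383171 / 0.000946353 = 404.892 qt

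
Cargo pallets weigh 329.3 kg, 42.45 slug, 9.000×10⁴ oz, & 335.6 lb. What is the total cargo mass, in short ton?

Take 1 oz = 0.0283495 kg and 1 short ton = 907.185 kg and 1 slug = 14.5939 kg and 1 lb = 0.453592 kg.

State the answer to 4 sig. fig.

329.3 kg (already kg)
42.45 slug × 14.5939 → 619.511 kg
9.000×10⁴ oz × 0.0283495 → 2551.46 kg
335.6 lb × 0.453592 → 152.225 kg
Sum: 329.3 + 619.511 + 2551.46 + 152.225 = 3652.5 kg
In short ton: 3652.5 / 907.185 = 4.02619 short ton

4.026 short ton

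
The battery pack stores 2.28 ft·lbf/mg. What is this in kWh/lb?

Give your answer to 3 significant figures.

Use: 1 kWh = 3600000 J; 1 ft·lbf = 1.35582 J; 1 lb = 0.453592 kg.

2.28 ft·lbf/mg × 1.35582 J/ft·lbf ÷ 10⁻⁶ kg/mg = 3.09127×10⁶ J/kg
3.09127×10⁶ J/kg ÷ 3600000 J/kWh × 0.453592 kg/lb = 0.389493 kWh/lb

0.389 kWh/lb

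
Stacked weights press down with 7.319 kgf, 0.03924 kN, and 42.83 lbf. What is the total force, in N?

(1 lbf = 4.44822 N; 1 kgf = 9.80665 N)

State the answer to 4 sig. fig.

7.319 kgf × 9.80665 → 71.7749 N
0.03924 kN × 1000 → 39.24 N
42.83 lbf × 4.44822 → 190.517 N
Total: 71.7749 + 39.24 + 190.517 = 301.532 N

301.5 N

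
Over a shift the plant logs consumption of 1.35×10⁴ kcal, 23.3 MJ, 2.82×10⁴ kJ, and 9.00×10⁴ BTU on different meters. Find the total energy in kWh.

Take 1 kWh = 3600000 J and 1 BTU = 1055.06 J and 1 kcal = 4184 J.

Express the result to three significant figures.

1.35×10⁴ kcal × 4184 = 5.6484×10⁷ J
23.3 MJ × 1000000 = 2.33×10⁷ J
2.82×10⁴ kJ × 1000 = 2.82×10⁷ J
9.00×10⁴ BTU × 1055.06 = 9.49554×10⁷ J
Total: 5.6484×10⁷ + 2.33×10⁷ + 2.82×10⁷ + 9.49554×10⁷ = 2.02939×10⁸ J
In kWh: 2.02939×10⁸ / 3600000 = 56.3719 kWh

56.4 kWh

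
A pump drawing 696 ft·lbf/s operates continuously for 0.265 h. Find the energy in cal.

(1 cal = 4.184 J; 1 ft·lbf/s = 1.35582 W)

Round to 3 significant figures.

696 ft·lbf/s × 1.35582 → 943.651 W
0.265 h × 3600 → 954 s
E = P × t = 943.651 W × 954 s = 900243 J
900243 J ÷ (4.184 J/cal) = 215163 cal

2.15×10⁵ cal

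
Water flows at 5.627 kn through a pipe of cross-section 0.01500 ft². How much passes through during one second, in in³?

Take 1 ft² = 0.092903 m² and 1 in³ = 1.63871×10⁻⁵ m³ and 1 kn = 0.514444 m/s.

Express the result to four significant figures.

246.2 in³

5.627 kn × 0.514444 = 2.89478 m/s
0.01500 ft² × 0.092903 = 0.00139354 m²
V = v × A × t = 2.89478 m/s × 0.00139354 m² × 1 s = 0.00403399 m³
0.00403399 m³ ÷ (1.63871×10⁻⁵ m³/in³) = 246.169 in³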